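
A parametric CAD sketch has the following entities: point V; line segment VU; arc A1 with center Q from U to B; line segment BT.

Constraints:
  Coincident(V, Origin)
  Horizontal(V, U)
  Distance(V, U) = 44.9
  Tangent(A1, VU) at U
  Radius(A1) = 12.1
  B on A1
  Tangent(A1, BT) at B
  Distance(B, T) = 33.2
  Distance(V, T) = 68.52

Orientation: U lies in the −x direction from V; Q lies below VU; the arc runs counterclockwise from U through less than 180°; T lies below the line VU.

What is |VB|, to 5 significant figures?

58.589

Checks: ∠(QU, UV) = 90.00° ✓; |QB| = 12.10 ✓; ∠(QB, BT) = 90.00° ✓; |BT| = 33.20 ✓; |VT| = 68.52 ✓.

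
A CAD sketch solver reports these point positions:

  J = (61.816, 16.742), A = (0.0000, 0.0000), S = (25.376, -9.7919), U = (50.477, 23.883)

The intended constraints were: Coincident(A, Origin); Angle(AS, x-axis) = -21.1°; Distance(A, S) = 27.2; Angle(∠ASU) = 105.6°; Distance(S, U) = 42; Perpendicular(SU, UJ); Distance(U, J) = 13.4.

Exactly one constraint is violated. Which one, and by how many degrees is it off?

Perpendicular(SU, UJ) — off by 4.50°.

A = (0.00, 0.00) ✓; AS at -21.10° ✓; |AS| = 27.20 ✓; ∠ASU = 105.6° ✓; |SU| = 42.00 ✓; ∠(SU, UJ) = 85.50° ✗; |UJ| = 13.40 ✓.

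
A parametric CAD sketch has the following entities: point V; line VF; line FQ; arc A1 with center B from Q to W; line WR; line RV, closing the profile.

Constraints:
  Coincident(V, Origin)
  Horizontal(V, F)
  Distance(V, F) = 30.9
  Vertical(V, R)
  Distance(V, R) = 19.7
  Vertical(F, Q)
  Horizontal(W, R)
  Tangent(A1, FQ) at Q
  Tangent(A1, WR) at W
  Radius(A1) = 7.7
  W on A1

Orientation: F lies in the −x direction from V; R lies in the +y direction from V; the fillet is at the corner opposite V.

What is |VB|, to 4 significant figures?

26.12

VR is vertical with |VR| = 19.7 and R on the +y side, so R = (0.000, 19.70). The virtual corner opposite V is at (-30.90, 19.70). The tangent condition forces BQ to be normal to FQ and since A1 is tangent to WR there, BW ⟂ WR, with radius 7.7, so the center B sits 7.7 in from both sides at B = (-23.20, 12.00). Then |VB| = |B − V| = 26.12.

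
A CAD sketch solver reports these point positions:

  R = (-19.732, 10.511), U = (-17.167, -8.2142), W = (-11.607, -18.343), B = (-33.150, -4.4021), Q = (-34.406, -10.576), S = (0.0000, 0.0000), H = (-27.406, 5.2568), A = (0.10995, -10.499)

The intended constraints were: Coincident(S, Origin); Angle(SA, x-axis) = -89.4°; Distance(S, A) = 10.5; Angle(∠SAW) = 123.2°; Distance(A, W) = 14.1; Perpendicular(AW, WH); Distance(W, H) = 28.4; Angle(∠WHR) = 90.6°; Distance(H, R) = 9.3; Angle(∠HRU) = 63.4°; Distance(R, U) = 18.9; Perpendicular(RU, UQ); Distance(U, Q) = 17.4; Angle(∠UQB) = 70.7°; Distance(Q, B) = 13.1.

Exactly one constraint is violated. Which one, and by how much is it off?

Distance(Q, B) = 13.1 — off by 6.80.

S = (0.00, 0.00) ✓; SA at -89.40° ✓; |SA| = 10.50 ✓; ∠SAW = 123.2° ✓; |AW| = 14.10 ✓; ∠(AW, WH) = 90.00° ✓; |WH| = 28.40 ✓; ∠WHR = 90.60° ✓; |HR| = 9.300 ✓; ∠HRU = 63.40° ✓; |RU| = 18.90 ✓; ∠(RU, UQ) = 90.00° ✓; |UQ| = 17.40 ✓; ∠UQB = 70.70° ✓; |QB| = 6.300 ✗.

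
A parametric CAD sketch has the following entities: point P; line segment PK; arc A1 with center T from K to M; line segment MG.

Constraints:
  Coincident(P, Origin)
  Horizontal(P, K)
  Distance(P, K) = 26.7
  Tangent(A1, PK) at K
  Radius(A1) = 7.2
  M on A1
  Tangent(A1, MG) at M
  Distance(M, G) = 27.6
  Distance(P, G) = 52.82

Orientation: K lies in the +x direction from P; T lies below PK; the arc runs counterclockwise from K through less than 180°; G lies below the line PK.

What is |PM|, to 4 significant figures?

25.44

P is at the origin; P and K share the same y with |PK| = 26.7 and K on the +x side, so K = (26.70, 0.000). A1 meets PK tangentially, so TK is at right angles to PK, so T = K + (0, -7.2) = (26.70, -7.200). Since TM ⟂ MG (tangency), |TG| = √(7.2² + 27.6²) = 28.52 regardless of where M sits on A1. So G lies on both circle(P, 52.82) and circle(T, 28.52); the below-PK intersection is G = (43.10, -30.54). M is the foot of the tangent from G: M = (22.04, -12.69).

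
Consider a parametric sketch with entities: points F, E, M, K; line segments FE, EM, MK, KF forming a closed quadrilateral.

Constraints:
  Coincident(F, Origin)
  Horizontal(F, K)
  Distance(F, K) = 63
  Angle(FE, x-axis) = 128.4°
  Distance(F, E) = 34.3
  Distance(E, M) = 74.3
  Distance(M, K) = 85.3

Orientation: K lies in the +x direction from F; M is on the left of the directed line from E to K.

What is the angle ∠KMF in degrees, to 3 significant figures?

43.4°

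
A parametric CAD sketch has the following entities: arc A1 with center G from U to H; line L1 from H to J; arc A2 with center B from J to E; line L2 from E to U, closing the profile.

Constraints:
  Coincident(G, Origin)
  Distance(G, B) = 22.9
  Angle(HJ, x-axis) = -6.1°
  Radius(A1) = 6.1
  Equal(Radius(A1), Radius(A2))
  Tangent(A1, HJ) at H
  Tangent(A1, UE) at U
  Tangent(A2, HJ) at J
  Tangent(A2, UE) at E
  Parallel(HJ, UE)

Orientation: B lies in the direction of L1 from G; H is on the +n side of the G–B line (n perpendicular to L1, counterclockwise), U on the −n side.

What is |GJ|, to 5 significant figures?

23.699

The slot axis is L1's direction at -6.1°, so u = (cos -6.1°, sin -6.1°) = (0.99434, -0.10626) and n = (−sin -6.1°, cos -6.1°) = (0.10626, 0.99434). G is at the origin and B lies 22.9 along u from G, so B = 22.9·u = (22.770, -2.4334). Tangency of A1 to both parallel lines with radius 6.1 puts H and U at G ± 6.1·n: H = (0.64821, 6.0655), U = (-0.64821, -6.0655). Equal radii place J and E the same way about B: J = B + 6.1·n = (23.419, 3.6320), E = B − 6.1·n = (22.122, -8.4989). Then |GJ| = |J − G| = 23.699.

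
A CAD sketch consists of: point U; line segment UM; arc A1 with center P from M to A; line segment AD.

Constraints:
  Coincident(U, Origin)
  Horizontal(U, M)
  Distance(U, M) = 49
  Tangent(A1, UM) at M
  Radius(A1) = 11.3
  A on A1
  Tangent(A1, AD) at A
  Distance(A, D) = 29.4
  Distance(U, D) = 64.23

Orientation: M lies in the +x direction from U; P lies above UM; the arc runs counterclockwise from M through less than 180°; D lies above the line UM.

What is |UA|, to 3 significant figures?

61.4

Checks: |UM| = 49.00 ✓; ∠(PM, MU) = 90.00° ✓; |PM| = 11.30 ✓; |PA| = 11.30 ✓; ∠(PA, AD) = 90.00° ✓; |AD| = 29.40 ✓; |UD| = 64.23 ✓.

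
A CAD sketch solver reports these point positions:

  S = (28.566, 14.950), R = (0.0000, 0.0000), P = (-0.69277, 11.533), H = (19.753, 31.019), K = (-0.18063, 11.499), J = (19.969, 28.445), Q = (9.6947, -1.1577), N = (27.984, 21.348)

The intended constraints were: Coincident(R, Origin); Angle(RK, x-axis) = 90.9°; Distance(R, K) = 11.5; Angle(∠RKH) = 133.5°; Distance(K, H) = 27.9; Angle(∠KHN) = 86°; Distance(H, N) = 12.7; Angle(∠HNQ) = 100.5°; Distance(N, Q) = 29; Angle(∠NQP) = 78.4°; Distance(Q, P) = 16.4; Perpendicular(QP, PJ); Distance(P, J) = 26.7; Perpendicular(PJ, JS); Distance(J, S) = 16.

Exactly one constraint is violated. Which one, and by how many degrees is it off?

Perpendicular(PJ, JS) — off by 6.80°.

R = (0.00, 0.00) ✓; RK at 90.90° ✓; |RK| = 11.50 ✓; ∠RKH = 133.5° ✓; |KH| = 27.90 ✓; ∠KHN = 86.00° ✓; |HN| = 12.70 ✓; ∠HNQ = 100.5° ✓; |NQ| = 29.00 ✓; ∠NQP = 78.40° ✓; |QP| = 16.40 ✓; ∠(QP, PJ) = 90.00° ✓; |PJ| = 26.70 ✓; ∠(PJ, JS) = 96.80° ✗; |JS| = 16.00 ✓.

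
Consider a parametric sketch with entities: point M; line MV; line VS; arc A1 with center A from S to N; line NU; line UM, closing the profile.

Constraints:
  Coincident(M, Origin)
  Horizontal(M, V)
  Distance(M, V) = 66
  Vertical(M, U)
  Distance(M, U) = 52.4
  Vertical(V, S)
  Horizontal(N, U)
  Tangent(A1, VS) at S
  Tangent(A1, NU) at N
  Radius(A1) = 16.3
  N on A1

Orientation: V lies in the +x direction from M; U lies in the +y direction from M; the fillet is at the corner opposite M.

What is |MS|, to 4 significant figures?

75.23

M is at the origin; M and V share the same y with |MV| = 66.0 and V on the +x side, so V = (66.00, 0.000). M and U share the same x with |MU| = 52.4 and U on the +y side, so U = (0.000, 52.40). The virtual corner opposite M is at (66.00, 52.40). Tangency of A1 to VS means the radius AS is perpendicular to VS and the tangent condition forces AN to be normal to NU, with radius 16.3, so the center A sits 16.3 in from both sides at A = (49.70, 36.10). That places the tangent points at S = (66.00, 36.10) on VS and N = (49.70, 52.40) on NU. Then |MS| = |S − M| = 75.23.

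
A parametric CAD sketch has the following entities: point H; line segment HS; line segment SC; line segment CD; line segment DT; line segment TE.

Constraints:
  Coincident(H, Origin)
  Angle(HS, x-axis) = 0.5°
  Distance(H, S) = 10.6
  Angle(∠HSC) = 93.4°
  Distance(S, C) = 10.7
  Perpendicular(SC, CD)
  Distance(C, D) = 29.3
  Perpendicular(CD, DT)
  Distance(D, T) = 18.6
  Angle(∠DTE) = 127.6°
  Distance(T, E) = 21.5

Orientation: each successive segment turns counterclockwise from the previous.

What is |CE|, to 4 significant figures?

34.01

CD is perpendicular to DT, so DT runs at -92.90°; with |DT| = 18.6, T = (-19.06, -6.315). ∠DTE = 127.6° gives TE at -40.50° from the x-axis; with |TE| = 21.5, E = (-2.714, -20.28). Then |CE| = |E − C| = 34.01.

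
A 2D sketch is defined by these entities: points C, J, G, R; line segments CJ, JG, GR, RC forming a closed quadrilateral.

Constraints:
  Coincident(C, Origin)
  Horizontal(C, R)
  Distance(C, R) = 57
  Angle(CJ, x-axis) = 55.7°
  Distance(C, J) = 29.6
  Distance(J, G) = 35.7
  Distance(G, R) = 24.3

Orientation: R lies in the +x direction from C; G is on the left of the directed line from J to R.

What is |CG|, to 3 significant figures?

57.6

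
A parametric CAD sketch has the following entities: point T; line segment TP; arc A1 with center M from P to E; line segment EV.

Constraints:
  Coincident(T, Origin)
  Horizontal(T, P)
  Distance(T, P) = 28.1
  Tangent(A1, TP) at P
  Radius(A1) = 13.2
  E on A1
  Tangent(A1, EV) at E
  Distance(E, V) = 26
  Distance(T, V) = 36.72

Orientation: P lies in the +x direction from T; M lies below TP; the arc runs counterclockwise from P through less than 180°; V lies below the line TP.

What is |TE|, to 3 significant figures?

18.3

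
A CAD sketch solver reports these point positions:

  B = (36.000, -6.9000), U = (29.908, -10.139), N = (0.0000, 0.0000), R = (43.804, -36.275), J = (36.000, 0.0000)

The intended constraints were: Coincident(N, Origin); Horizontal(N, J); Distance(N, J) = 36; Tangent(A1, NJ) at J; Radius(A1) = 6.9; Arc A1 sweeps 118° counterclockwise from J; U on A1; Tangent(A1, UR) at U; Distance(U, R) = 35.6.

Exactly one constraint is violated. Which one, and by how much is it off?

Distance(U, R) = 35.6 — off by 6.00.

N = (0.00, 0.00) ✓; N.y = 0.00, J.y = 0.00 ✓; |NJ| = 36.00 ✓; ∠(BJ, JN) = 90.00° ✓; |BJ| = 6.900 ✓; bearing(B→U) − bearing(B→J) = 118.0° ✓; |BU| = 6.900 ✓; ∠(BU, UR) = 90.00° ✓; |UR| = 29.60 ✗.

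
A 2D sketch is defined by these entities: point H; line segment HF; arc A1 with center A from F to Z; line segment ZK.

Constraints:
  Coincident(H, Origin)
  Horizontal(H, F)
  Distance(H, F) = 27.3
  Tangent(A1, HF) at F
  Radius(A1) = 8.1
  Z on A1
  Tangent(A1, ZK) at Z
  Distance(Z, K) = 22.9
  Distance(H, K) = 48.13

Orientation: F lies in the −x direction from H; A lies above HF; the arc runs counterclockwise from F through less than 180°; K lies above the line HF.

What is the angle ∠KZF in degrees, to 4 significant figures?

112.8°

Checks: |AZ| = 8.100 ✓; ∠(AZ, ZK) = 90.00° ✓; |ZK| = 22.90 ✓; |HK| = 48.13 ✓.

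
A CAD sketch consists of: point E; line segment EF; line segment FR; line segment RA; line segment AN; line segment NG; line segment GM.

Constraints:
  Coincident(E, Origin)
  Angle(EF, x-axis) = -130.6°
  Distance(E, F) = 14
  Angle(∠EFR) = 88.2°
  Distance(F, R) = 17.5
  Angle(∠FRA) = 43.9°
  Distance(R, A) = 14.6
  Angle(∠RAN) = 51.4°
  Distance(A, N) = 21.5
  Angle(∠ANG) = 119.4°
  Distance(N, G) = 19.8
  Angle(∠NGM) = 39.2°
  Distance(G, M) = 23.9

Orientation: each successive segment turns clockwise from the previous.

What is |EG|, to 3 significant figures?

42.1

E is at the origin; EF runs at -130.6° with length 14.0, so F = (-9.11, -10.6). ∠EFR = 88.2° gives FR at 138° from the x-axis; with |FR| = 17.5, R = (-22.0, 1.17). ∠FRA = 43.9° gives RA at 1.50° from the x-axis; with |RA| = 14.6, A = (-7.44, 1.55). ∠RAN = 51.4° gives AN at -127° from the x-axis; with |AN| = 21.5, N = (-20.4, -15.6). ∠ANG = 119.4° gives NG at 172° from the x-axis; with |NG| = 19.8, G = (-40.0, -12.9). Then |EG| = |G − E| = 42.1.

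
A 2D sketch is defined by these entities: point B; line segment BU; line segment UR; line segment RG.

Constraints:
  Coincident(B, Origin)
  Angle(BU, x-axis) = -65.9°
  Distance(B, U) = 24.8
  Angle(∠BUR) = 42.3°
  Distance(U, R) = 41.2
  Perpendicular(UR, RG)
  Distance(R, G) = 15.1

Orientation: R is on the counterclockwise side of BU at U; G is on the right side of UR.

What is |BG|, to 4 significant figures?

39.15

B is at the origin; BU runs at -65.9° with length 24.8, so U = 24.8·(cos -65.9°, sin -65.9°) = (10.13, -22.64). ∠BUR = 42.3°, so UR runs at -65.9° + (180° − 42.3°) = 71.80° from the x-axis; with |UR| = 41.2, R = U + 41.2·(cos 71.80°, sin 71.80°) = (22.99, 16.50). UR is perpendicular to RG; with |RG| = 15.1 on the right of UR, G = R + 15.1·(0.9500, -0.3123) = (37.34, 11.78). Then |BG| = |G − B| = 39.15.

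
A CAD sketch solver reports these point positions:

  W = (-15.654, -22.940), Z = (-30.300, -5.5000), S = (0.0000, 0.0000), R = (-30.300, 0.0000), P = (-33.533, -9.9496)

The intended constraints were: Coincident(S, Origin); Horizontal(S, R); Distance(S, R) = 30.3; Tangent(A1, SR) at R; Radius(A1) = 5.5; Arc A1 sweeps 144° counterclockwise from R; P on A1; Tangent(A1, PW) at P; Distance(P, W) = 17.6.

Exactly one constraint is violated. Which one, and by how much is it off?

Distance(P, W) = 17.6 — off by 4.50.

S = (0.00, 0.00) ✓; S.y = 0.00, R.y = 0.00 ✓; |SR| = 30.30 ✓; ∠(ZR, RS) = 90.00° ✓; |ZR| = 5.500 ✓; bearing(Z→P) − bearing(Z→R) = 144.0° ✓; |ZP| = 5.500 ✓; ∠(ZP, PW) = 90.00° ✓; |PW| = 22.10 ✗.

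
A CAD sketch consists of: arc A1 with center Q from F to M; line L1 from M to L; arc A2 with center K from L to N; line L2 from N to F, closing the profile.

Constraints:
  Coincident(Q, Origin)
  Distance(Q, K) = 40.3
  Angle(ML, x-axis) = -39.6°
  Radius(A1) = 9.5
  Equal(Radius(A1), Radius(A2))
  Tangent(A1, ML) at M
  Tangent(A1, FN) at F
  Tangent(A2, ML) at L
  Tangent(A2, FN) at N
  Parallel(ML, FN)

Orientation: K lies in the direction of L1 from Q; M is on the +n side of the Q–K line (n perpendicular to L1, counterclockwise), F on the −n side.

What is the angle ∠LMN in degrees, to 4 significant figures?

25.24°

Tangency of A1 to both parallel lines with radius 9.5 puts M and F at Q ± 9.5·n: M = (6.056, 7.320), F = (-6.056, -7.320). Equal radii place L and N the same way about K: L = K + 9.5·n = (37.11, -18.37), N = K − 9.5·n = (25.00, -33.01). Then cos ∠LMN = ML·MN / (|ML||MN|), giving 25.24°.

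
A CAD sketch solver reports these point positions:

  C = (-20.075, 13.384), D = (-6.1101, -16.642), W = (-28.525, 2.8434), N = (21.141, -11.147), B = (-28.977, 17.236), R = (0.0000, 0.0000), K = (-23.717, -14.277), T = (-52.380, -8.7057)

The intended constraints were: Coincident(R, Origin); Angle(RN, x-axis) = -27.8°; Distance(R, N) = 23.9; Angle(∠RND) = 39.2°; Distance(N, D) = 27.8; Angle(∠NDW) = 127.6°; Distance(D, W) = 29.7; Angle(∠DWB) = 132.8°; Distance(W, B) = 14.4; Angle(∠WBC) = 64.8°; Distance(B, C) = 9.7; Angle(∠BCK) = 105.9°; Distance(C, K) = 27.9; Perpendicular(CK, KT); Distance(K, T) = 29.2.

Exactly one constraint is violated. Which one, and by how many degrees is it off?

Perpendicular(CK, KT) — off by 3.50°.

R = (0.00, 0.00) ✓; RN at -27.80° ✓; |RN| = 23.90 ✓; ∠RND = 39.20° ✓; |ND| = 27.80 ✓; ∠NDW = 127.6° ✓; |DW| = 29.70 ✓; ∠DWB = 132.8° ✓; |WB| = 14.40 ✓; ∠WBC = 64.80° ✓; |BC| = 9.700 ✓; ∠BCK = 105.9° ✓; |CK| = 27.90 ✓; ∠(CK, KT) = 93.50° ✗; |KT| = 29.20 ✓.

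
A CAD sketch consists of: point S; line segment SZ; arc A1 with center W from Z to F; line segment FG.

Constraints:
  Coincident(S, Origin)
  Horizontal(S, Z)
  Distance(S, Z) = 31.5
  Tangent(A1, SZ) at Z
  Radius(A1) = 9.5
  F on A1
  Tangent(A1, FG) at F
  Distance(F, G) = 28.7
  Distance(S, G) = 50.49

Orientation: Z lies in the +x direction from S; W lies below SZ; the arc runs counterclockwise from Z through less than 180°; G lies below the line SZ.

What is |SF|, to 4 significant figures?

25.64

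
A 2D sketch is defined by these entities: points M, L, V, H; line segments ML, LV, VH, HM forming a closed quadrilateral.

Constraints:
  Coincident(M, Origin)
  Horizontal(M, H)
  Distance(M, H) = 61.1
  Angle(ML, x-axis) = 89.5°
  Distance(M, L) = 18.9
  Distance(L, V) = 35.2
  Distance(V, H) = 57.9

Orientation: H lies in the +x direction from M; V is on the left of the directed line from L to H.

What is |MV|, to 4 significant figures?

50.76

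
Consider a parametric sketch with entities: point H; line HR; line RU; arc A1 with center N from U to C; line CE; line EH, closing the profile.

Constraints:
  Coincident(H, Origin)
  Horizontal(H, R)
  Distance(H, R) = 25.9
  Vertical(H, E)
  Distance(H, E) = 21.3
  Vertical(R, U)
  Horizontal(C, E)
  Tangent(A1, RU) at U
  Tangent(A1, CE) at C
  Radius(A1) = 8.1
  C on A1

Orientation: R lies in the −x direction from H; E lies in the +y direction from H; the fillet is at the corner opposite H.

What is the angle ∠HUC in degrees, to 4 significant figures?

72.01°

The virtual corner opposite H is at (-25.90, 21.30). Since A1 is tangent to RU there, NU ⟂ RU and the tangent condition forces NC to be normal to CE, with radius 8.1, so the center N sits 8.1 in from both sides at N = (-17.80, 13.20). That places the tangent points at U = (-25.90, 13.20) on RU and C = (-17.80, 21.30) on CE. Then cos ∠HUC = UH·UC / (|UH||UC|), giving 72.01°.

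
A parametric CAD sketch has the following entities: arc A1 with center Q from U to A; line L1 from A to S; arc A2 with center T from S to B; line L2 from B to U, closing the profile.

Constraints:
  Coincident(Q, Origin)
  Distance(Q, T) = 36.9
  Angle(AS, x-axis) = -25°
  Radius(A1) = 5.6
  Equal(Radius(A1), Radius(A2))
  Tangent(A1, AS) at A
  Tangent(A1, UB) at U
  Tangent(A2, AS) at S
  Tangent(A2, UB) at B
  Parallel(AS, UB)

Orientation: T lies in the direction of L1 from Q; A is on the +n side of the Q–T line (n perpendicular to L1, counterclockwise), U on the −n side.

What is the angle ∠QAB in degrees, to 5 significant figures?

73.116°

The slot axis is L1's direction at -25.0°, so u = (cos -25.0°, sin -25.0°) = (0.90631, -0.42262) and n = (−sin -25.0°, cos -25.0°) = (0.42262, 0.90631). Q is at the origin and T lies 36.9 along u from Q, so T = 36.9·u = (33.443, -15.595). Tangency of A1 to both parallel lines with radius 5.6 puts A and U at Q ± 5.6·n: A = (2.3667, 5.0753), U = (-2.3667, -5.0753). Equal radii place S and B the same way about T: S = T + 5.6·n = (35.809, -10.519), B = T − 5.6·n = (31.076, -20.670). Then cos ∠QAB = AQ·AB / (|AQ||AB|), giving 73.116°.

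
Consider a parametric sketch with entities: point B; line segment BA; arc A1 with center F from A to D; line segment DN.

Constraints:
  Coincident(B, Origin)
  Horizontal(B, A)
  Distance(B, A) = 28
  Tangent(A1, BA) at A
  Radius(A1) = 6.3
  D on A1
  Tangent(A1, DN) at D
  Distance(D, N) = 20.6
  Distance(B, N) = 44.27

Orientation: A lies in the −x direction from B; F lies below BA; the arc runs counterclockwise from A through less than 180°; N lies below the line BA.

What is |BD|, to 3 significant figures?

34.8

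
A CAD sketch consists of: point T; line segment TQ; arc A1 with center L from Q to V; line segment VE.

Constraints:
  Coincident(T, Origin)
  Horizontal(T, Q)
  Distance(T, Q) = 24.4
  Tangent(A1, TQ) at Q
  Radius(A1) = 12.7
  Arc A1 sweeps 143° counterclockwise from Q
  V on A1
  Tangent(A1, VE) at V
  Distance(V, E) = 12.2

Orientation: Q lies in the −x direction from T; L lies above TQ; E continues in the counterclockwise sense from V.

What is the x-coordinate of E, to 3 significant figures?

-26.5

T is at the origin; T and Q share the same y with |TQ| = 24.4 and Q on the −x side, so Q = (-24.4, 0.00). Tangency of A1 to TQ means the radius LQ is perpendicular to TQ, so L = Q + (0, 12.7) = (-24.4, 12.7). On A1, Q sits at bearing -90° from L; a 143° counterclockwise sweep puts V at bearing 53°, so V = L + 12.7·(cos 53°, sin 53°) = (-16.8, 22.8). Tangency of A1 to VE means the radius LV is perpendicular to VE, so VE runs along (−sin 53°, cos 53°); with |VE| = 12.2, E = (-26.5, 30.2). So E.x = -26.5.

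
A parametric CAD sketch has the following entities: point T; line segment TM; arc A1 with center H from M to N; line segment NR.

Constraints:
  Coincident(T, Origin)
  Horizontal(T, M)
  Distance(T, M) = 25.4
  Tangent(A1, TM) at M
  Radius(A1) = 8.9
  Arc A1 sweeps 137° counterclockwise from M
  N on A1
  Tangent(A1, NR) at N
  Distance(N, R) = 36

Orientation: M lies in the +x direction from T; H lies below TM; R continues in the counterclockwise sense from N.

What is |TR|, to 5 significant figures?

60.676

T is at the origin; T and M share the same y with |TM| = 25.4 and M on the +x side, so M = (25.400, 0.0000). Since A1 is tangent to TM there, HM ⟂ TM, so H = M + (0, -8.9) = (25.400, -8.9000). On A1, M sits at bearing 90° from H; a 137° counterclockwise sweep puts N at bearing 227°, so N = H + 8.9·(cos 227°, sin 227°) = (19.330, -15.409). A1 meets NR tangentially, so HN is at right angles to NR, so NR runs along (−sin 227°, cos 227°); with |NR| = 36.0, R = (45.659, -39.961). Then |TR| = |R − T| = 60.676.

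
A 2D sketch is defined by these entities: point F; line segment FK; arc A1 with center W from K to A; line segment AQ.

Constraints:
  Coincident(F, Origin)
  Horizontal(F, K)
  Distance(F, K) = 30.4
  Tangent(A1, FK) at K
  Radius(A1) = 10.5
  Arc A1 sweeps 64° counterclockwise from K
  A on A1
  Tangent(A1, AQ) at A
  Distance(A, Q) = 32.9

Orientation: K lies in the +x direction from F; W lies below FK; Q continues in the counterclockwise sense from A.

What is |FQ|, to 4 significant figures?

36.07

On A1, K sits at bearing 90° from W; a 64° counterclockwise sweep puts A at bearing 154°, so A = W + 10.5·(cos 154°, sin 154°) = (20.96, -5.897). A1 meets AQ tangentially, so WA is at right angles to AQ, so AQ runs along (−sin 154°, cos 154°); with |AQ| = 32.9, Q = (6.540, -35.47). Then |FQ| = |Q − F| = 36.07.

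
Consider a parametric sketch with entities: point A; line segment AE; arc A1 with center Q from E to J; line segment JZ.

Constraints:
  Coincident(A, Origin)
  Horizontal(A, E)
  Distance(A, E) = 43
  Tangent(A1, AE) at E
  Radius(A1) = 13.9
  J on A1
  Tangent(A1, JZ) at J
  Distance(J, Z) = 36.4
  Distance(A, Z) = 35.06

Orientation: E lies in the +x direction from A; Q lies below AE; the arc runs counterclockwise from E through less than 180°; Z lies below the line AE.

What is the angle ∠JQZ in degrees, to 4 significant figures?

69.10°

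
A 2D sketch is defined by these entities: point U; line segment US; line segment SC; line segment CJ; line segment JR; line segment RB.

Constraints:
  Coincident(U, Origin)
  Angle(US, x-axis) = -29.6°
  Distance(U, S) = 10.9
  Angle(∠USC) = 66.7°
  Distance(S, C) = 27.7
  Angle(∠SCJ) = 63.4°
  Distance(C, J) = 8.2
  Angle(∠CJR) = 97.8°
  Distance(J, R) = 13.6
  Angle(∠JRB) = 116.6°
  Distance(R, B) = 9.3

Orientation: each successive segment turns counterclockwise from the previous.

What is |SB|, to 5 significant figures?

11.709

U is at the origin; US runs at -29.6° with length 10.9, so S = (9.4775, -5.3840). ∠USC = 66.7° gives SC at 83.700° from the x-axis; with |SC| = 27.7, C = (12.517, 22.149). ∠SCJ = 63.4° gives CJ at -159.70° from the x-axis; with |CJ| = 8.2, J = (4.8264, 19.304). ∠CJR = 97.8° gives JR at -77.500° from the x-axis; with |JR| = 13.6, R = (7.7700, 6.0263). ∠JRB = 116.6° gives RB at -14.100° from the x-axis; with |RB| = 9.3, B = (16.790, 3.7606). Then |SB| = |B − S| = 11.709.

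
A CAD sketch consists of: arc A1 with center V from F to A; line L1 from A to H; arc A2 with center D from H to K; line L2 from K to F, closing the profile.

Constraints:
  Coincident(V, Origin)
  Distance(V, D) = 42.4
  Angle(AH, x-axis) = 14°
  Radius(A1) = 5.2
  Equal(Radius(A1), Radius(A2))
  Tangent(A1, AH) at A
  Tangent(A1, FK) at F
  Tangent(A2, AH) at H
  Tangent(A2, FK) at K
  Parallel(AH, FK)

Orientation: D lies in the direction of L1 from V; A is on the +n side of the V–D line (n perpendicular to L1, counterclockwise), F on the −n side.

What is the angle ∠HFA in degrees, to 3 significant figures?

76.2°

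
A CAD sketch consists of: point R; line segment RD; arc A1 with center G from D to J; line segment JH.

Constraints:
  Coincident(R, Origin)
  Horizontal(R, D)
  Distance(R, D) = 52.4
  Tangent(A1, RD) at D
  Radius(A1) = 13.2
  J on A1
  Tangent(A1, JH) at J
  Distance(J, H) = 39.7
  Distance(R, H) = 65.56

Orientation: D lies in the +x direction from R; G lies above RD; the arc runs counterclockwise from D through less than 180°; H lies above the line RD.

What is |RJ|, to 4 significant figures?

66.38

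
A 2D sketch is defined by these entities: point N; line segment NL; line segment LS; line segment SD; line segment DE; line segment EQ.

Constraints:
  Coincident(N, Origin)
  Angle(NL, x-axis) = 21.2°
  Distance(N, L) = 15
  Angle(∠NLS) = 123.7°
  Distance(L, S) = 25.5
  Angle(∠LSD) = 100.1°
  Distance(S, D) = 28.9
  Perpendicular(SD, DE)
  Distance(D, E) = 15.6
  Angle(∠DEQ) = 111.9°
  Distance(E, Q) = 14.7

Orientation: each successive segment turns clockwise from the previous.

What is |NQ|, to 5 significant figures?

16.935

N is at the origin; NL runs at 21.2° with length 15.0, so L = (13.985, 5.4244). ∠NLS = 123.7° gives LS at -35.100° from the x-axis; with |LS| = 25.5, S = (34.848, -9.2383). ∠LSD = 100.1° gives SD at -115.00° from the x-axis; with |SD| = 28.9, D = (22.634, -35.431). SD is perpendicular to DE, so DE runs at 155.00°; with |DE| = 15.6, E = (8.4956, -28.838). ∠DEQ = 111.9° gives EQ at 86.900° from the x-axis; with |EQ| = 14.7, Q = (9.2906, -14.159). Then |NQ| = |Q − N| = 16.935.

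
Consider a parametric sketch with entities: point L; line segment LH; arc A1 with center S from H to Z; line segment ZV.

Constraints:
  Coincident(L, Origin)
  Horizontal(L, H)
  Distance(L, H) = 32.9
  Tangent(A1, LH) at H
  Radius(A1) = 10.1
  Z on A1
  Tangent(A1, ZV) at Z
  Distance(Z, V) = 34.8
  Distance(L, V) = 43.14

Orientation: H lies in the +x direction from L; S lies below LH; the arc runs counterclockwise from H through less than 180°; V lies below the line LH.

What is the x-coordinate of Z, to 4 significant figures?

23.18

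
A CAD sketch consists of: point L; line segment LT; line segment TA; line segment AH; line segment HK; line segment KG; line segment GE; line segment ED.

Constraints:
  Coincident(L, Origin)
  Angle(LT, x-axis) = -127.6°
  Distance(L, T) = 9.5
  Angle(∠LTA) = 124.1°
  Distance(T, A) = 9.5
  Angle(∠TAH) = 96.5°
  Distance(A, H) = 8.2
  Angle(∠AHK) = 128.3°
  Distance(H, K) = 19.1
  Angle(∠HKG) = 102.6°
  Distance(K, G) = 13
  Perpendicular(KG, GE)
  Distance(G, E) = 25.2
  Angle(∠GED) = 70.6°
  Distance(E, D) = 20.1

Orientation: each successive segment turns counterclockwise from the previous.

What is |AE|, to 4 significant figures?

12.00

L is at the origin; LT runs at -127.6° with length 9.5, so T = (-5.796, -7.527). ∠LTA = 124.1° gives TA at -71.70° from the x-axis; with |TA| = 9.5, A = (-2.813, -16.55). ∠TAH = 96.5° gives AH at 11.80° from the x-axis; with |AH| = 8.2, H = (5.213, -14.87). ∠AHK = 128.3° gives HK at 63.50° from the x-axis; with |HK| = 19.1, K = (13.74, 2.224). ∠HKG = 102.6° gives KG at 140.9° from the x-axis; with |KG| = 13.0, G = (3.647, 10.42). KG is perpendicular to GE, so GE runs at -129.1°; with |GE| = 25.2, E = (-12.25, -9.134). Then |AE| = |E − A| = 12.00.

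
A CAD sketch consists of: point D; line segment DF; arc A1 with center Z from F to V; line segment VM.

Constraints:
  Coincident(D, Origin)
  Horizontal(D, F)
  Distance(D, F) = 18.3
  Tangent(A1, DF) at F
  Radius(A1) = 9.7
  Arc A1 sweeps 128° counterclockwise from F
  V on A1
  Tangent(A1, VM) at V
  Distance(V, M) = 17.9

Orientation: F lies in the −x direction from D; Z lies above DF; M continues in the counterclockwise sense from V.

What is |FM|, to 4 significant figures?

29.97

D is at the origin; D and F share the same y with |DF| = 18.3 and F on the −x side, so F = (-18.30, 0.000). A1 meets DF tangentially, so ZF is at right angles to DF, so Z = F + (0, 9.7) = (-18.30, 9.700). On A1, F sits at bearing -90° from Z; a 128° counterclockwise sweep puts V at bearing 38°, so V = Z + 9.7·(cos 38°, sin 38°) = (-10.66, 15.67). Since A1 is tangent to VM there, ZV ⟂ VM, so VM runs along (−sin 38°, cos 38°); with |VM| = 17.9, M = (-21.68, 29.78). Then |FM| = |M − F| = 29.97.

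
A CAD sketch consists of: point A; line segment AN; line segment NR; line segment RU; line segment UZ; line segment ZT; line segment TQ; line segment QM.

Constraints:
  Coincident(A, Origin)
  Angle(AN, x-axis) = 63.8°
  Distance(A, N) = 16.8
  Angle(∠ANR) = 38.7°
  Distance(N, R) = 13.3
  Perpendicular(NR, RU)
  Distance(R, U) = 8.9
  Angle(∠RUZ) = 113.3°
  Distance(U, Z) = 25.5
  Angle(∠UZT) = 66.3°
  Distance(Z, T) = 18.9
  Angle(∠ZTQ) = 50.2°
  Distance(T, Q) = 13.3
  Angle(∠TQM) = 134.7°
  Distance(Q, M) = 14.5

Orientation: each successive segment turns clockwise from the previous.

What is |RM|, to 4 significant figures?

26.05

A is at the origin; AN runs at 63.8° with length 16.8, so N = (7.417, 15.07). ∠ANR = 38.7° gives NR at -77.50° from the x-axis; with |NR| = 13.3, R = (10.30, 2.089). NR is perpendicular to RU, so RU runs at -167.5°; with |RU| = 8.9, U = (1.607, 0.1629). ∠RUZ = 113.3° gives UZ at 125.8° from the x-axis; with |UZ| = 25.5, Z = (-13.31, 20.85). ∠UZT = 66.3° gives ZT at 12.10° from the x-axis; with |ZT| = 18.9, T = (5.171, 24.81). ∠ZTQ = 50.2° gives TQ at -117.7° from the x-axis; with |TQ| = 13.3, Q = (-1.012, 13.03). ∠TQM = 134.7° gives QM at -163.0° from the x-axis; with |QM| = 14.5, M = (-14.88, 8.792). Then |RM| = |M − R| = 26.05.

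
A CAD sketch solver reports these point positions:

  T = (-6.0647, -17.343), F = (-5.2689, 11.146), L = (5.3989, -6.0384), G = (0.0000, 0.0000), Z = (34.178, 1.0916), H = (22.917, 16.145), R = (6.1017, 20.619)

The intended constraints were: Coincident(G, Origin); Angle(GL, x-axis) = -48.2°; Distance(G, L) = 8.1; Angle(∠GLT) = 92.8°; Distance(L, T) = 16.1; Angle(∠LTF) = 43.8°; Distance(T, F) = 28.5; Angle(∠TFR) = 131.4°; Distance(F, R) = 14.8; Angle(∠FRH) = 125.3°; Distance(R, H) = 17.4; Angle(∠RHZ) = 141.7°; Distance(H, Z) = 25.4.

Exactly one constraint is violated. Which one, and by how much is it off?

Distance(H, Z) = 25.4 — off by 6.60.

G = (0.00, 0.00) ✓; GL at -48.20° ✓; |GL| = 8.100 ✓; ∠GLT = 92.80° ✓; |LT| = 16.10 ✓; ∠LTF = 43.80° ✓; |TF| = 28.50 ✓; ∠TFR = 131.4° ✓; |FR| = 14.80 ✓; ∠FRH = 125.3° ✓; |RH| = 17.40 ✓; ∠RHZ = 141.7° ✓; |HZ| = 18.80 ✗.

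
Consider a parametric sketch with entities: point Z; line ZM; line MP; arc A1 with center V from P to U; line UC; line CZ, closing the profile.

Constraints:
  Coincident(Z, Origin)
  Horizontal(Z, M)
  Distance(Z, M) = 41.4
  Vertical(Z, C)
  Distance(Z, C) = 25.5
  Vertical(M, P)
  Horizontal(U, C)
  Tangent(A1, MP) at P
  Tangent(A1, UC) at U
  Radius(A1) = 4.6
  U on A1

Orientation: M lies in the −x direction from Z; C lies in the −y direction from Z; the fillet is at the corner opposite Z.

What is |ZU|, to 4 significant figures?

44.77

The virtual corner opposite Z is at (-41.40, -25.50). The tangent condition forces VP to be normal to MP and A1 meets UC tangentially, so VU is at right angles to UC, with radius 4.6, so the center V sits 4.6 in from both sides at V = (-36.80, -20.90). That places the tangent points at P = (-41.40, -20.90) on MP and U = (-36.80, -25.50) on UC. Then |ZU| = |U − Z| = 44.77.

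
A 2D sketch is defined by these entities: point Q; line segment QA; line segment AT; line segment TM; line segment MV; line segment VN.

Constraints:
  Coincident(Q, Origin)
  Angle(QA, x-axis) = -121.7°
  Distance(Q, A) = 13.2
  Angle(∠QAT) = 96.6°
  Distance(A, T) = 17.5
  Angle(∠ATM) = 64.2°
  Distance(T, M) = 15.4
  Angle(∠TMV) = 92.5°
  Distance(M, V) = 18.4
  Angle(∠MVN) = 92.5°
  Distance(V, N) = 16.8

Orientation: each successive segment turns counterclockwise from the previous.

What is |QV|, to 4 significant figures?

7.975

∠ATM = 64.2° gives TM at 77.50° from the x-axis; with |TM| = 15.4, M = (10.13, -7.042). ∠TMV = 92.5° gives MV at 165.0° from the x-axis; with |MV| = 18.4, V = (-7.643, -2.280). Then |QV| = |V − Q| = 7.975.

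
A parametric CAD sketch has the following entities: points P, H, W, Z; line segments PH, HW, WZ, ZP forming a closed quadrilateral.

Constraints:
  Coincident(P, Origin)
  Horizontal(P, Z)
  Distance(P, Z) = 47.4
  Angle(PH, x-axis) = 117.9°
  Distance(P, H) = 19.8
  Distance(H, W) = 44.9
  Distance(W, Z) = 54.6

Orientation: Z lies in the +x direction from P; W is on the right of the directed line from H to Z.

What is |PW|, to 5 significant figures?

26.507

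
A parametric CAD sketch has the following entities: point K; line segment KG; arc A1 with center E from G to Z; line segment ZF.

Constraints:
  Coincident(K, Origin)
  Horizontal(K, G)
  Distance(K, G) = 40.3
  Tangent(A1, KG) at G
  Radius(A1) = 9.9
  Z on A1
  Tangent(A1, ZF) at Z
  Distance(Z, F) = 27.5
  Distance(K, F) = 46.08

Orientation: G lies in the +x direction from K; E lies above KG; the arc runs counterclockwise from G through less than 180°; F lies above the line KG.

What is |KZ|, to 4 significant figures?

50.28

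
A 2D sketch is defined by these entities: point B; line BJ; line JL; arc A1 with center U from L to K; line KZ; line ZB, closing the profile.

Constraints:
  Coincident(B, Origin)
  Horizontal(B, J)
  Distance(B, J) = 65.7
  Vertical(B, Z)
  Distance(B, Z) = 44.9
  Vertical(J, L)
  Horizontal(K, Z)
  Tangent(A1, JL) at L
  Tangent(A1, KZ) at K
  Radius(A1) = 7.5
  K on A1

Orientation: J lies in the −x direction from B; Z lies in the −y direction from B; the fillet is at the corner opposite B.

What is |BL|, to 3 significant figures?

75.6

B is at the origin; BJ is horizontal with |BJ| = 65.7 and J on the −x side, so J = (-65.7, 0.00). BZ is vertical with |BZ| = 44.9 and Z on the −y side, so Z = (0.00, -44.9). The virtual corner opposite B is at (-65.7, -44.9). Since A1 is tangent to JL there, UL ⟂ JL and the tangent condition forces UK to be normal to KZ, with radius 7.5, so the center U sits 7.5 in from both sides at U = (-58.2, -37.4). That places the tangent points at L = (-65.7, -37.4) on JL and K = (-58.2, -44.9) on KZ. Then |BL| = |L − B| = 75.6.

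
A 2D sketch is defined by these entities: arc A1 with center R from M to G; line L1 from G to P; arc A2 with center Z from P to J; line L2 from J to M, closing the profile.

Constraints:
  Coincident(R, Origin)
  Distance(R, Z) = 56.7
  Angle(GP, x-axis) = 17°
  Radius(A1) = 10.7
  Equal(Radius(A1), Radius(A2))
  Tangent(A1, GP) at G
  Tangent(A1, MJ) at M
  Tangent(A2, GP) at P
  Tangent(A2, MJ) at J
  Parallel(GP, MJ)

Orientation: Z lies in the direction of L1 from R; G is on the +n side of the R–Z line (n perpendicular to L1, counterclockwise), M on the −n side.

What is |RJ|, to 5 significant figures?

57.701

The slot axis is L1's direction at 17.0°, so u = (cos 17.0°, sin 17.0°) = (0.95630, 0.29237) and n = (−sin 17.0°, cos 17.0°) = (-0.29237, 0.95630). R is at the origin and Z lies 56.7 along u from R, so Z = 56.7·u = (54.222, 16.577). Tangency of A1 to both parallel lines with radius 10.7 puts G and M at R ± 10.7·n: G = (-3.1284, 10.232), M = (3.1284, -10.232). Equal radii place P and J the same way about Z: P = Z + 10.7·n = (51.094, 26.810), J = Z − 10.7·n = (57.351, 6.3450). Then |RJ| = |J − R| = 57.701.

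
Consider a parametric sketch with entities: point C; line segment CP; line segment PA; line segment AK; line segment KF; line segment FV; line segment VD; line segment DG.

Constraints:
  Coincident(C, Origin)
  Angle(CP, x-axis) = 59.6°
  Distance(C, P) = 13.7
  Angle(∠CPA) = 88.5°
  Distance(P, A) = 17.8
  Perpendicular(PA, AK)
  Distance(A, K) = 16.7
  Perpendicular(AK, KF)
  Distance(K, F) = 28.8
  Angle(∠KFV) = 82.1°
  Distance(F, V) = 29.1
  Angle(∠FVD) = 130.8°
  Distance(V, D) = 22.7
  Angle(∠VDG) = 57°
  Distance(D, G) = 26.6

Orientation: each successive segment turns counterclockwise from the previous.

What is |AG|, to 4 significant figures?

6.173

∠FVD = 130.8° gives VD at 118.2° from the x-axis; with |VD| = 22.7, D = (8.194, 39.05). ∠VDG = 57.0° gives DG at -118.8° from the x-axis; with |DG| = 26.6, G = (-4.621, 15.74). Then |AG| = |G − A| = 6.173.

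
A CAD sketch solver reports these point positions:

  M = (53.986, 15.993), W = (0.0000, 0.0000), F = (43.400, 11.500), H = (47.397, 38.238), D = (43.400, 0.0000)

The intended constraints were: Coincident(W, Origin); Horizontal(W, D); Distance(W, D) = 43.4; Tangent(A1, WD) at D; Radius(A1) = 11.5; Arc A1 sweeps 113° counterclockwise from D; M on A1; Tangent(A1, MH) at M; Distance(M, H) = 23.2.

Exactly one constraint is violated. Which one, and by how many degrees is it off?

Tangent(A1, MH) at M — off by 6.50°.

W = (0.00, 0.00) ✓; W.y = 0.00, D.y = 0.00 ✓; |WD| = 43.40 ✓; ∠(FD, DW) = 90.00° ✓; |FD| = 11.50 ✓; bearing(F→M) − bearing(F→D) = 113.0° ✓; |FM| = 11.50 ✓; ∠(FM, MH) = 96.50° ✗; |MH| = 23.20 ✓.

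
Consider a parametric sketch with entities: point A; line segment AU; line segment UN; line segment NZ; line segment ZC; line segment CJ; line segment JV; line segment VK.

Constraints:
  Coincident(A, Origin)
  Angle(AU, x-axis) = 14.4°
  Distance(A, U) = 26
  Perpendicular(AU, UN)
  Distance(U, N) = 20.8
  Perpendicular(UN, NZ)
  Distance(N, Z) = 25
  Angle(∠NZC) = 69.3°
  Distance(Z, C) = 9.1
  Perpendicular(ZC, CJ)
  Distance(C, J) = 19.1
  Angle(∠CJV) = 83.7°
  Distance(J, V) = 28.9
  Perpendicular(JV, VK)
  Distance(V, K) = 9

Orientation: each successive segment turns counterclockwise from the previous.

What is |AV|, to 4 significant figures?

45.68

A is at the origin; AU runs at 14.4° with length 26.0, so U = (25.18, 6.466). AU ⟂ UN, so UN runs at 104.4°; with |UN| = 20.8, N = (20.01, 26.61). UN ⟂ NZ, so NZ runs at -165.6°; with |NZ| = 25.0, Z = (-4.204, 20.40). ∠NZC = 69.3° gives ZC at -54.90° from the x-axis; with |ZC| = 9.1, C = (1.028, 12.95). The perpendicularity gives CJ at right angles to ZC, so CJ runs at 35.10°; with |CJ| = 19.1, J = (16.66, 23.93). ∠CJV = 83.7° gives JV at 131.4° from the x-axis; with |JV| = 28.9, V = (-2.457, 45.61). Then |AV| = |V − A| = 45.68.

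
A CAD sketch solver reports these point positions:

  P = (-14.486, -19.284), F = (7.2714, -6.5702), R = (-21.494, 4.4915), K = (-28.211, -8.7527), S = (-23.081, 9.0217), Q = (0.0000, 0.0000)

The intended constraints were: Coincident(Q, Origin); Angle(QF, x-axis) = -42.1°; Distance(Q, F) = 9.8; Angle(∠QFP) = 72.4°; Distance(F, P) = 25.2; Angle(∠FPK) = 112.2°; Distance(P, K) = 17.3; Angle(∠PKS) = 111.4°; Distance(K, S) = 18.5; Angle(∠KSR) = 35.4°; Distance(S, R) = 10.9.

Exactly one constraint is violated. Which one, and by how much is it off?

Distance(S, R) = 10.9 — off by 6.10.

Q = (0.00, 0.00) ✓; QF at -42.10° ✓; |QF| = 9.800 ✓; ∠QFP = 72.40° ✓; |FP| = 25.20 ✓; ∠FPK = 112.2° ✓; |PK| = 17.30 ✓; ∠PKS = 111.4° ✓; |KS| = 18.50 ✓; ∠KSR = 35.41° ✓; |SR| = 4.800 ✗.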